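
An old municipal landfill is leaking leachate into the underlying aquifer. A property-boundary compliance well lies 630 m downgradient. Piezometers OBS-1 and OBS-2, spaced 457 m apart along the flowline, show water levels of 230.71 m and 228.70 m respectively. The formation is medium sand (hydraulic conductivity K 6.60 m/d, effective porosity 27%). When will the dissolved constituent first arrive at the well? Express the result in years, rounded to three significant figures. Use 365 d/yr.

16.1 years

Hydraulic gradient i = (230.71 − 228.70) / 457 = 2.01 / 457 = 0.004398
q = Ki = 6.60 × 0.004398 = 0.02903 m/d
Seepage velocity v = q / n = 0.02903 / 0.27 = 0.1075 m/d
t = L / v = 630 / 0.1075 = 5860 d
   = 5860 / 365 = 16.1 yr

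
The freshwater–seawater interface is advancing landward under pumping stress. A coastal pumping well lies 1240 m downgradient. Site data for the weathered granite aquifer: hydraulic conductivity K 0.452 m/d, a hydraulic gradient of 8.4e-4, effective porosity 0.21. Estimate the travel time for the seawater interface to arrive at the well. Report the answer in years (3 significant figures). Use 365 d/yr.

1880 years

Darcy flux q = K·i = 0.452 × 8.4e-4 = 3.797e-4 m/d
Seepage velocity v = q / n = 3.797e-4 / 0.21 = 0.001808 m/d
t = L / v = 1240 / 0.001808 = 685800 d
   = 685800 / 365 = 1880 yr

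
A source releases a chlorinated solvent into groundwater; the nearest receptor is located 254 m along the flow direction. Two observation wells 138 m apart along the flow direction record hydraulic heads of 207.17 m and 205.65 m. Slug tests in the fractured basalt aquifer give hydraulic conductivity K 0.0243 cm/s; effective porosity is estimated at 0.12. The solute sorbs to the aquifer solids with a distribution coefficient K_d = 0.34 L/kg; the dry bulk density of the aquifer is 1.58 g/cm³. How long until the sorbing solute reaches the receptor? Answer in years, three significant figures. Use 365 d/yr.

1.98 years

Hydraulic gradient i = (207.17 − 205.65) / 138 = 1.52 / 138 = 0.01101
K = 0.0243 cm/s × 864 = 21.00 m/d
q = Ki = 21.00 × 0.01101 = 0.2313 m/d
v_s = q/n_e = 0.2313/0.12 = 1.927 m/d
Retardation R = 1 + ρ_b·K_d/n = 1 + 1.58×0.34/0.12 = 5.477
Contaminant velocity v_c = v/R = 1.927/5.477 = 0.3519 m/d
t = L/v_c = 254/0.3519 = 721.8 d
   = 721.8/365 = 1.98 yr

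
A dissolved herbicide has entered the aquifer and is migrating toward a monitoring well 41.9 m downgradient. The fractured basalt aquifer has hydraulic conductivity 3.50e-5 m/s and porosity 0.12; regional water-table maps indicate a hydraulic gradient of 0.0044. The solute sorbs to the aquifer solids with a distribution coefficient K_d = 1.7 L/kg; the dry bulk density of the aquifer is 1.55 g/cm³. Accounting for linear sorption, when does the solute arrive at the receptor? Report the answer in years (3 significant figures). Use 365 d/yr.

23.8 years

K = 3.50e-5 m/s × 86400 s/d = 3.024 m/d
Darcy flux q = K·i = 3.024 × 0.0044 = 0.01331 m/d
v = Ki/n = 3.024·0.0044/0.12 = 0.1109 m/d
Retardation R = 1 + ρ_b·K_d/n = 1 + 1.55×1.7/0.12 = 22.96
Contaminant velocity v_c = v/R = 0.1109/22.96 = 0.004830 m/d
t = L/v_c = 41.9/0.004830 = 8676 d
   = 8676/365 = 23.8 yr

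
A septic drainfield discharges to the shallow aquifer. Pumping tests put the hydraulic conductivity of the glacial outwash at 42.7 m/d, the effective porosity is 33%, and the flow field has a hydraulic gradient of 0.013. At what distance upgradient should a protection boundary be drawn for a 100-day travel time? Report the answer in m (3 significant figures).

Darcy flux q = K·i = 42.7 × 0.013 = 0.5551 m/d
v = Ki/n = 42.7·0.013/0.33 = 1.682 m/d
L = v × T = 1.682 × 100 = 168.2 m

168 m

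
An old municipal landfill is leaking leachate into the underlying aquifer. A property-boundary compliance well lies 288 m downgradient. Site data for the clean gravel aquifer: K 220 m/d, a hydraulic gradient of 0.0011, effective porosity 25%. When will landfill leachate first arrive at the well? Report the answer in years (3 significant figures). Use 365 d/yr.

Darcy flux q = K·i = 220 × 0.0011 = 0.2420 m/d
v_s = q/n_e = 0.2420/0.25 = 0.9680 m/d
t = L / v = 288 / 0.9680 = 297.5 d
   = 297.5 / 365 = 0.815 yr

0.815 years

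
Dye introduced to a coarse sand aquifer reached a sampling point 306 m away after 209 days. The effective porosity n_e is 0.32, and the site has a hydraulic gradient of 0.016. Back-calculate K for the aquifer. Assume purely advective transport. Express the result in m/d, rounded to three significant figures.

29.3 m/d

v = L / t = 306 / 209 = 1.464 m/d
K = v · n / i = 1.464 × 0.32 / 0.016 = 29.3 m/d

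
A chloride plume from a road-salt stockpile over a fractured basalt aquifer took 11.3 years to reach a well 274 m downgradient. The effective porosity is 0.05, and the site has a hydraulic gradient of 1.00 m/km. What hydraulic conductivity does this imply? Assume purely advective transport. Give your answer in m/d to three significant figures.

t = 11.3 years = 4125 d
v = L / t = 274 / 4125 = 0.06643 m/d
K = v · n / i = 0.06643 × 0.05 / 0.0010 = 3.32 m/d

3.32 m/d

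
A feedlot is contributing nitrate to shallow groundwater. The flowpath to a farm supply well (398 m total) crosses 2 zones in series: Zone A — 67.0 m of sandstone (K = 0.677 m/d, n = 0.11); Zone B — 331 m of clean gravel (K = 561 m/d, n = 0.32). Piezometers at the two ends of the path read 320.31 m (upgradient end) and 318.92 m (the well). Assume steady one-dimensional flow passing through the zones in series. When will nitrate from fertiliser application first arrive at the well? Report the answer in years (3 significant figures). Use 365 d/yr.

22.2 years

Total head drop ΔH = 320.31 − 318.92 = 1.39 m
Steady 1-D flow in series ⇒ the Darcy flux q is identical in every zone and the zone head losses add (resistances L/K in series).
Σ(L/K) = 67.0/0.677 + 331/561 = 98.97 + 0.5900 = 99.56 d
q = ΔH / Σ(L/K) = 1.39 / 99.56 = 0.01396 m/d (same in every zone)
Zone A: v = q/n = 0.01396/0.11 = 0.1269 m/d → t_A = 67.0/0.1269 = 527.9 d
Zone B: v = q/n = 0.01396/0.32 = 0.04363 m/d → t_B = 331/0.04363 = 7586 d
Total t = 527.9 + 7586 = 8114 d
   = 8114 / 365 = 22.2 yr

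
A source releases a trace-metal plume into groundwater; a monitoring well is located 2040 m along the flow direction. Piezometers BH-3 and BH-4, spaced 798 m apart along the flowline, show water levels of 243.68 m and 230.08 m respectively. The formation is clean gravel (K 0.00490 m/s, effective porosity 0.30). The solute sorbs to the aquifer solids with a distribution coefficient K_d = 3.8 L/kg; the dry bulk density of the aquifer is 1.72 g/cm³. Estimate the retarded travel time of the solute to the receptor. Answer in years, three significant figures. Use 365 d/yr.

Hydraulic gradient i = (243.68 − 230.08) / 798 = 13.60 / 798 = 0.01704
K = 0.00490 m/s × 86400 s/d = 423.4 m/d
q = Ki = 423.4 × 0.01704 = 7.215 m/d
Average linear velocity = 7.215 / 0.30 = 24.05 m/d
Retardation R = 1 + ρ_b·K_d/n = 1 + 1.72×3.8/0.30 = 22.79
Contaminant velocity v_c = v/R = 24.05/22.79 = 1.055 m/d
t = L/v_c = 2040/1.055 = 1933 d
   = 1933/365 = 5.30 yr

5.30 years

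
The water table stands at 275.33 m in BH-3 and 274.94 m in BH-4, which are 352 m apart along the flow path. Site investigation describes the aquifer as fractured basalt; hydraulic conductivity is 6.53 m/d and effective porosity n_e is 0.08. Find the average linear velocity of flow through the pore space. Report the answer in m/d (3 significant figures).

0.0904 m/d

Hydraulic gradient i = (275.33 − 274.94) / 352 = 0.39 / 352 = 0.001108
Specific discharge q = 6.53 × 0.001108 = 0.007235 m/d
Average linear velocity = 0.007235 / 0.08 = 0.09044 m/d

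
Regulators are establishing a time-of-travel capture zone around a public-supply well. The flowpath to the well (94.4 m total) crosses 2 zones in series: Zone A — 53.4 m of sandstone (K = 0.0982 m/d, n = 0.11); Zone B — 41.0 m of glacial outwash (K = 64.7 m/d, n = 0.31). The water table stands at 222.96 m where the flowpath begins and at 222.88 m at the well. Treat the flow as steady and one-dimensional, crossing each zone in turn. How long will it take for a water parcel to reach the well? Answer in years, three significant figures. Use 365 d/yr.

346 years

Total head drop ΔH = 222.96 − 222.88 = 0.08 m
Steady 1-D flow in series ⇒ the Darcy flux q is identical in every zone and the zone head losses add (resistances L/K in series).
Σ(L/K) = 53.4/0.0982 + 41.0/64.7 = 543.8 + 0.6337 = 544.4 d
q = ΔH / Σ(L/K) = 0.08 / 544.4 = 1.469e-4 m/d (same in every zone)
Zone A: v = q/n = 1.469e-4/0.11 = 0.001336 m/d → t_A = 53.4/0.001336 = 39970 d
Zone B: v = q/n = 1.469e-4/0.31 = 4.740e-4 m/d → t_B = 41.0/4.740e-4 = 86500 d
Total t = 39970 + 86500 = 126500 d
   = 126500 / 365 = 346 yr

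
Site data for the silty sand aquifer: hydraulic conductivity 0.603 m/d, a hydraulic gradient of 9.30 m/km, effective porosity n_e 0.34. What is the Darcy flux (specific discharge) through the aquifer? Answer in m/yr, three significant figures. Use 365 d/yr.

2.05 m/yr

q = Ki = 0.603 × 0.0093 = 0.005608 m/d
   = 0.005608 × 365 = 2.05 m/yr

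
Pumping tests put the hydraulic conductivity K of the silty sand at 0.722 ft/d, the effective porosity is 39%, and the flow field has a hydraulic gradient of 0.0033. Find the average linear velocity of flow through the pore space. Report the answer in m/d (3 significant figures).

K = 0.722 ft/d × 0.3048 = 0.2201 m/d
Specific discharge q = 0.2201 × 0.0033 = 7.262e-4 m/d
v_s = q/n_e = 7.262e-4/0.39 = 0.001862 m/d

0.00186 m/d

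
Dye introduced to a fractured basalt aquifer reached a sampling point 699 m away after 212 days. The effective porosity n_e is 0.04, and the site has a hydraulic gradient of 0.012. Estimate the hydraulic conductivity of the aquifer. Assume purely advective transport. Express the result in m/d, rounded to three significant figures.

11.0 m/d

v = L / t = 699 / 212 = 3.297 m/d
K = v · n / i = 3.297 × 0.04 / 0.012 = 11.0 m/d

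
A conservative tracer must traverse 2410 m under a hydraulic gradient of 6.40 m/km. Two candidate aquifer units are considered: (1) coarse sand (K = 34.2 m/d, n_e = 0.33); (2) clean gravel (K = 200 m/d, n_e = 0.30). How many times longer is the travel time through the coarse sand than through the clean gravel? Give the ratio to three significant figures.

6.43

Unit 1 (coarse sand): v = 34.2×0.0064/0.33 = 0.6633 m/d, t = 2410/0.6633 = 3633 d
Unit 2 (clean gravel): v = 200×0.0064/0.30 = 4.267 m/d, t = 2410/4.267 = 564.8 d
t(coarse sand) / t(clean gravel) = 3633/564.8 = 6.43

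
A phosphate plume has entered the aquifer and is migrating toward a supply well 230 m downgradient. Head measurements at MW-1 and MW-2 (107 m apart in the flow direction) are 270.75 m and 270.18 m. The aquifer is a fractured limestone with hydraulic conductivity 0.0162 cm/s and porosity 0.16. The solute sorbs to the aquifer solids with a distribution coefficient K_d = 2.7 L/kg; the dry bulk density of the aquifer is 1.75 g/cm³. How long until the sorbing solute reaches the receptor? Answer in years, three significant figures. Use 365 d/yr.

41.3 years

Hydraulic gradient i = (270.75 − 270.18) / 107 = 0.57 / 107 = 0.005327
K = 0.0162 cm/s × 864 = 14.00 m/d
q = Ki = 14.00 × 0.005327 = 0.07456 m/d
Average linear velocity = 0.07456 / 0.16 = 0.4660 m/d
Retardation R = 1 + ρ_b·K_d/n = 1 + 1.75×2.7/0.16 = 30.53
Contaminant velocity v_c = v/R = 0.4660/30.53 = 0.01526 m/d
t = L/v_c = 230/0.01526 = 15070 d
   = 15070/365 = 41.3 yr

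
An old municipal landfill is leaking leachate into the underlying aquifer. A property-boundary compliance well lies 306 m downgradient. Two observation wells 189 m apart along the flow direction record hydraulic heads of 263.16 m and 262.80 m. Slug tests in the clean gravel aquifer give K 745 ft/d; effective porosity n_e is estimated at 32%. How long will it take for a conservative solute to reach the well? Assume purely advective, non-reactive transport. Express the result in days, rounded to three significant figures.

226 days

Hydraulic gradient i = (263.16 − 262.80) / 189 = 0.36 / 189 = 0.001905
K = 745 ft/d × 0.3048 = 227.1 m/d
Specific discharge q = 227.1 × 0.001905 = 0.4325 m/d
Average linear velocity = 0.4325 / 0.32 = 1.352 m/d
t = L / v = 306 / 1.352 = 226.4 d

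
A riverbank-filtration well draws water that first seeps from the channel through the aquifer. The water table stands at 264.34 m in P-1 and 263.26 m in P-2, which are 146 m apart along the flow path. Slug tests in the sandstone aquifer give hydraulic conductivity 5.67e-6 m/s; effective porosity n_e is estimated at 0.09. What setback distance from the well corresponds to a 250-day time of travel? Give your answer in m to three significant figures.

Hydraulic gradient i = (264.34 − 263.26) / 146 = 1.08 / 146 = 0.007397
K = 5.67e-6 m/s × 86400 s/d = 0.4899 m/d
Darcy flux q = K·i = 0.4899 × 0.007397 = 0.003624 m/d
v_s = q/n_e = 0.003624/0.09 = 0.04026 m/d
L = v × T = 0.04026 × 250 = 10.07 m

10.1 m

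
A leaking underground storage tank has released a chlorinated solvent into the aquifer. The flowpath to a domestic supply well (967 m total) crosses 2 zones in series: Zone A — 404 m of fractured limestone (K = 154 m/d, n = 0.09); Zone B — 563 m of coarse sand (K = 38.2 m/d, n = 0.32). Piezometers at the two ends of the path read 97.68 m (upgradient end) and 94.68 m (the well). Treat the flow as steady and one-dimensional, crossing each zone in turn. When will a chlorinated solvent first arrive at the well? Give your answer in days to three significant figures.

1250 days

Total head drop ΔH = 97.68 − 94.68 = 3.00 m
Steady 1-D flow in series ⇒ the Darcy flux q is identical in every zone and the zone head losses add (resistances L/K in series).
Σ(L/K) = 404/154 + 563/38.2 = 2.623 + 14.74 = 17.36 d
q = ΔH / Σ(L/K) = 3.00 / 17.36 = 0.1728 m/d (same in every zone)
Zone A: v = q/n = 0.1728/0.09 = 1.920 m/d → t_A = 404/1.920 = 210.4 d
Zone B: v = q/n = 0.1728/0.32 = 0.5400 m/d → t_B = 563/0.5400 = 1043 d
Total t = 210.4 + 1043 = 1253 d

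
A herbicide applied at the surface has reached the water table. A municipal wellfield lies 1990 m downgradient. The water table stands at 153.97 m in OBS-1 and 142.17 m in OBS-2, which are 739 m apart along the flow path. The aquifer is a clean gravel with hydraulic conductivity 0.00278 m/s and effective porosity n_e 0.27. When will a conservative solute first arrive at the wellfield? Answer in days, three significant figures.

Hydraulic gradient i = (153.97 − 142.17) / 739 = 11.80 / 739 = 0.01597
K = 0.00278 m/s × 86400 s/d = 240.2 m/d
q = Ki = 240.2 × 0.01597 = 3.835 m/d
Average linear velocity = 3.835 / 0.27 = 14.20 m/d
t = L / v = 1990 / 14.20 = 140.1 d

140 days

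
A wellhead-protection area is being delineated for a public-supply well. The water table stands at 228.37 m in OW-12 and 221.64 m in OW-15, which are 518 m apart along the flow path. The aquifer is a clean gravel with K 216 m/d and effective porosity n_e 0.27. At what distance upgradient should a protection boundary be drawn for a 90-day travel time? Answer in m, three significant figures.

Hydraulic gradient i = (228.37 − 221.64) / 518 = 6.73 / 518 = 0.01299
Darcy flux q = K·i = 216 × 0.01299 = 2.806 m/d
Seepage velocity v = q / n = 2.806 / 0.27 = 10.39 m/d
L = v × T = 10.39 × 90 = 935.4 m

935 m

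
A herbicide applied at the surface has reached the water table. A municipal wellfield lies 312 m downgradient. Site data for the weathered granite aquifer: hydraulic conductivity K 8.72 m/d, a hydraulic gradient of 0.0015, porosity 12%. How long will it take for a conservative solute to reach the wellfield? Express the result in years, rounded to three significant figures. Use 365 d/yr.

q = Ki = 8.72 × 0.0015 = 0.01308 m/d
v_s = q/n_e = 0.01308/0.12 = 0.1090 m/d
t = L / v = 312 / 0.1090 = 2862 d
   = 2862 / 365 = 7.84 yr

7.84 years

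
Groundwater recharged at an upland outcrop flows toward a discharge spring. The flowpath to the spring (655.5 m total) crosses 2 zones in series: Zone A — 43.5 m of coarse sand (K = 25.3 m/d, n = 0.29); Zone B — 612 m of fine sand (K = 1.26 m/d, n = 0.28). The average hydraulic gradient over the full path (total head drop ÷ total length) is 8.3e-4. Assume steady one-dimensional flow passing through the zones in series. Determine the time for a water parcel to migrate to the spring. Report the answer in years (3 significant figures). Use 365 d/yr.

452 years

Continuity: the same q passes through each zone, so ΔH = q·Σ(L_j/K_j) — the zones act as resistances in series.
Σ(L/K) = 43.5/25.3 + 612/1.26 = 1.719 + 485.7 = 487.4 d
K_eq = L_total / Σ(L/K) = 655.5 / 487.4 = 1.345 m/d
q = K_eq · i = 1.345 × 8.3e-4 = 0.001116 m/d (same in every zone)
Zone A: v = q/n = 0.001116/0.29 = 0.003849 m/d → t_A = 43.5/0.003849 = 11300 d
Zone B: v = q/n = 0.001116/0.28 = 0.003986 m/d → t_B = 612/0.003986 = 153500 d
Total t = 11300 + 153500 = 164800 d
   = 164800 / 365 = 452 yr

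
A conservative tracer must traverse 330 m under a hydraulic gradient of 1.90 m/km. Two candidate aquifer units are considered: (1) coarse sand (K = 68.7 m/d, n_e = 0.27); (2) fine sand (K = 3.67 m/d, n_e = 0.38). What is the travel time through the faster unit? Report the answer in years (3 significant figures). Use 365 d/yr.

Unit 1 (coarse sand): v = 68.7×0.0019/0.27 = 0.4834 m/d, t = 330/0.4834 = 682.6 d
Unit 2 (fine sand): v = 3.67×0.0019/0.38 = 0.01835 m/d, t = 330/0.01835 = 17980 d
Faster: 682.6 d / 365 = 1.87 yr

1.87 years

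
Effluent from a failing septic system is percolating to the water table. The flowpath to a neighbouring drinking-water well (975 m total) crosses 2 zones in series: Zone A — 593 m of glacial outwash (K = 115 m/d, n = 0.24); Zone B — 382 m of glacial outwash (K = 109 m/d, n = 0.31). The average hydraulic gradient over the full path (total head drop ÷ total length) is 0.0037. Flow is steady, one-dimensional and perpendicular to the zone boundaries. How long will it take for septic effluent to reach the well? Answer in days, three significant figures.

Steady 1-D flow in series ⇒ the Darcy flux q is identical in every zone and the zone head losses add (resistances L/K in series).
Σ(L/K) = 593/115 + 382/109 = 5.157 + 3.505 = 8.661 d
K_eq = L_total / Σ(L/K) = 975 / 8.661 = 112.6 m/d
q = K_eq · i = 112.6 × 0.0037 = 0.4165 m/d (same in every zone)
Zone A: v = q/n = 0.4165/0.24 = 1.735 m/d → t_A = 593/1.735 = 341.7 d
Zone B: v = q/n = 0.4165/0.31 = 1.344 m/d → t_B = 382/1.344 = 284.3 d
Total t = 341.7 + 284.3 = 626.0 d

626 days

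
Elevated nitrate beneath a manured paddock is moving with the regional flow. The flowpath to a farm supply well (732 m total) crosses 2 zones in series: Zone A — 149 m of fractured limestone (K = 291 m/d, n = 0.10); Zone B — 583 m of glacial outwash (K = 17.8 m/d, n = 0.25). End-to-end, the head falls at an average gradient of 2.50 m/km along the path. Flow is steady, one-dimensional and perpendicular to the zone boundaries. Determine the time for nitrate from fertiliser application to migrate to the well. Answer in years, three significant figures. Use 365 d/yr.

Steady 1-D flow in series ⇒ the Darcy flux q is identical in every zone and the zone head losses add (resistances L/K in series).
Σ(L/K) = 149/291 + 583/17.8 = 0.5120 + 32.75 = 33.26 d
K_eq = L_total / Σ(L/K) = 732 / 33.26 = 22.01 m/d
q = K_eq · i = 22.01 × 0.0025 = 0.05501 m/d (same in every zone)
Zone A: v = q/n = 0.05501/0.10 = 0.5501 m/d → t_A = 149/0.5501 = 270.8 d
Zone B: v = q/n = 0.05501/0.25 = 0.2201 m/d → t_B = 583/0.2201 = 2649 d
Total t = 270.8 + 2649 = 2920 d
   = 2920 / 365 = 8.00 yr

8.00 years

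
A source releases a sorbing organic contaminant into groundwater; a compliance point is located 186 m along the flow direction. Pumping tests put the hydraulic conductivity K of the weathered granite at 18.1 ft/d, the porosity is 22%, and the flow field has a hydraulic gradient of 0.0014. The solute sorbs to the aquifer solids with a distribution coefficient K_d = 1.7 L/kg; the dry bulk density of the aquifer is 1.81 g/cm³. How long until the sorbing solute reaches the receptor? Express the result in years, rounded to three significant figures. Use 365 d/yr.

218 years

K = 18.1 ft/d × 0.3048 = 5.517 m/d
q = Ki = 5.517 × 0.0014 = 0.007724 m/d
Seepage velocity v = q / n = 0.007724 / 0.22 = 0.03511 m/d
Retardation R = 1 + ρ_b·K_d/n = 1 + 1.81×1.7/0.22 = 14.99
Contaminant velocity v_c = v/R = 0.03511/14.99 = 0.002343 m/d
t = L/v_c = 186/0.002343 = 79400 d
   = 79400/365 = 218 yr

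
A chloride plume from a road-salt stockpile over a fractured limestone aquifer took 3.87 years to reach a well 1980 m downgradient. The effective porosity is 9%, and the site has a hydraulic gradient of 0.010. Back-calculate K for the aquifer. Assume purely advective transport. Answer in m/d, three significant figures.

12.6 m/d

t = 3.87 years = 1413 d
v = L / t = 1980 / 1413 = 1.402 m/d
K = v · n / i = 1.402 × 0.09 / 0.010 = 12.6 m/d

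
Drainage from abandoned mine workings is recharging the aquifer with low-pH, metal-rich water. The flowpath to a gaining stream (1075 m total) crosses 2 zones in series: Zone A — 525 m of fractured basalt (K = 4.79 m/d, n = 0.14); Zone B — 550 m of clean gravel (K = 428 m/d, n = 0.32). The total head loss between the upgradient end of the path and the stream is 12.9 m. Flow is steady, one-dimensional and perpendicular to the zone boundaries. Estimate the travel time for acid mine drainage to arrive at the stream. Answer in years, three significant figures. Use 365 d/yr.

Steady 1-D flow in series ⇒ the Darcy flux q is identical in every zone and the zone head losses add (resistances L/K in series).
Σ(L/K) = 525/4.79 + 550/428 = 109.6 + 1.285 = 110.9 d
q = ΔH / Σ(L/K) = 12.9 / 110.9 = 0.1163 m/d (same in every zone)
Zone A: v = q/n = 0.1163/0.14 = 0.8310 m/d → t_A = 525/0.8310 = 631.8 d
Zone B: v = q/n = 0.1163/0.32 = 0.3635 m/d → t_B = 550/0.3635 = 1513 d
Total t = 631.8 + 1513 = 2145 d
   = 2145 / 365 = 5.88 yr

5.88 years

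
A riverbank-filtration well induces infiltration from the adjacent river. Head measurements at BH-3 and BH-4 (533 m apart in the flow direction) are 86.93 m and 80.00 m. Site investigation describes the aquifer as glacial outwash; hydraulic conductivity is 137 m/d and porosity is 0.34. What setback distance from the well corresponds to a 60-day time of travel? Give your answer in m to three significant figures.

Hydraulic gradient i = (86.93 − 80.00) / 533 = 6.93 / 533 = 0.01300
Darcy flux q = K·i = 137 × 0.01300 = 1.781 m/d
Average linear velocity = 1.781 / 0.34 = 5.239 m/d
L = v × T = 5.239 × 60 = 314.3 m

314 m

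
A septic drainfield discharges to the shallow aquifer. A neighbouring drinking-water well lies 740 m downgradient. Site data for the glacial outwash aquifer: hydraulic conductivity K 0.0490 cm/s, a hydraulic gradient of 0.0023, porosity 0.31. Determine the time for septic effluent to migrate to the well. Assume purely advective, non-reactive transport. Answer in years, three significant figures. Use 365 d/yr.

6.45 years

K = 0.0490 cm/s × 864 = 42.34 m/d
Darcy flux q = K·i = 42.34 × 0.0023 = 0.09737 m/d
v_s = q/n_e = 0.09737/0.31 = 0.3141 m/d
t = L / v = 740 / 0.3141 = 2356 d
   = 2356 / 365 = 6.45 yr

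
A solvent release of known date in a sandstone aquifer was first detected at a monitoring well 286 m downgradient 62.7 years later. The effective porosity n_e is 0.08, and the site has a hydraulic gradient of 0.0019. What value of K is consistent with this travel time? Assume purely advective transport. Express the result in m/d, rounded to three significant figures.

t = 62.7 years = 22890 d
v = L / t = 286 / 22890 = 0.01250 m/d
K = v · n / i = 0.01250 × 0.08 / 0.0019 = 0.526 m/d

0.526 m/d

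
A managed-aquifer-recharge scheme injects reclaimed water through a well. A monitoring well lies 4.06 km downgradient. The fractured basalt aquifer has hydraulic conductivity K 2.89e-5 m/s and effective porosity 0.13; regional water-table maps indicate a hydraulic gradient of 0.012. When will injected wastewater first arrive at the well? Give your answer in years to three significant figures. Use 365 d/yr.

K = 2.89e-5 m/s × 86400 s/d = 2.497 m/d
q = Ki = 2.497 × 0.012 = 0.02996 m/d
v = Ki/n = 2.497·0.012/0.13 = 0.2305 m/d
L = 4.06 km = 4060 m
t = L / v = 4060 / 0.2305 = 17610 d
   = 17610 / 365 = 48.3 yr

48.3 years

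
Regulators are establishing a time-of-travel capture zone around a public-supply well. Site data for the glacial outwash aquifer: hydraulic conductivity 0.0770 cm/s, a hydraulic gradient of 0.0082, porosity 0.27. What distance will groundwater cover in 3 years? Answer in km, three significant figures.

K = 0.0770 cm/s × 864 = 66.53 m/d
Darcy flux q = K·i = 66.53 × 0.0082 = 0.5455 m/d
Seepage velocity v = q / n = 0.5455 / 0.27 = 2.020 m/d
T = 3 yr × 365 = 1095 d
L = v × T = 2.020 × 1095 = 2212 m
   = 2.21 km

2.21 km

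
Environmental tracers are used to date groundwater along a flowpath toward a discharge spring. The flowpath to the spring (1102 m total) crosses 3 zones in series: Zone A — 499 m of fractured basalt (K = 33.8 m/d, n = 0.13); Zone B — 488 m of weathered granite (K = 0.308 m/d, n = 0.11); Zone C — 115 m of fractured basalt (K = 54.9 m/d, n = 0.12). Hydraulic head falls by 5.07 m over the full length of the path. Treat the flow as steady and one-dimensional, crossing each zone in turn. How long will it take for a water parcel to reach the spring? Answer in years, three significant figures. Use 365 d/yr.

Continuity: the same q passes through each zone, so ΔH = q·Σ(L_j/K_j) — the zones act as resistances in series.
Σ(L/K) = 499/33.8 + 488/0.308 + 115/54.9 = 14.76 + 1584 + 2.095 = 1601 d
q = ΔH / Σ(L/K) = 5.07 / 1601 = 0.003166 m/d (same in every zone)
Zone A: v = q/n = 0.003166/0.13 = 0.02436 m/d → t_A = 499/0.02436 = 20490 d
Zone B: v = q/n = 0.003166/0.11 = 0.02878 m/d → t_B = 488/0.02878 = 16950 d
Zone C: v = q/n = 0.003166/0.12 = 0.02639 m/d → t_C = 115/0.02639 = 4358 d
Total t = 20490 + 16950 + 4358 = 41800 d
   = 41800 / 365 = 115 yr

115 years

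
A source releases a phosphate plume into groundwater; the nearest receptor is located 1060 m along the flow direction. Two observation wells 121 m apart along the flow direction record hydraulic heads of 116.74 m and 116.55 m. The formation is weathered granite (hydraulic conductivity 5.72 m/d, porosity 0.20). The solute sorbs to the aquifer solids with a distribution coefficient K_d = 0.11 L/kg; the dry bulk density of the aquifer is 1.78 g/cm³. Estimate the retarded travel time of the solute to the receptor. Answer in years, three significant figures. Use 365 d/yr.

Hydraulic gradient i = (116.74 − 116.55) / 121 = 0.19 / 121 = 0.001570
q = Ki = 5.72 × 0.001570 = 0.008982 m/d
v_s = q/n_e = 0.008982/0.20 = 0.04491 m/d
Retardation R = 1 + ρ_b·K_d/n = 1 + 1.78×0.11/0.20 = 1.979
Contaminant velocity v_c = v/R = 0.04491/1.979 = 0.02269 m/d
t = L/v_c = 1060/0.02269 = 46710 d
   = 46710/365 = 128 yr

128 years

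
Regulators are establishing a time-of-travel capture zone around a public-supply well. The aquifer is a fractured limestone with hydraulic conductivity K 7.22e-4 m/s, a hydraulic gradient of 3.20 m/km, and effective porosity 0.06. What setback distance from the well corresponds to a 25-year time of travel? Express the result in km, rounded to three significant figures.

30.4 km

K = 7.22e-4 m/s × 86400 s/d = 62.38 m/d
Specific discharge q = 62.38 × 0.0032 = 0.1996 m/d
Seepage velocity v = q / n = 0.1996 / 0.06 = 3.327 m/d
T = 25 yr × 365 = 9125 d
L = v × T = 3.327 × 9125 = 30360 m
   = 30.4 km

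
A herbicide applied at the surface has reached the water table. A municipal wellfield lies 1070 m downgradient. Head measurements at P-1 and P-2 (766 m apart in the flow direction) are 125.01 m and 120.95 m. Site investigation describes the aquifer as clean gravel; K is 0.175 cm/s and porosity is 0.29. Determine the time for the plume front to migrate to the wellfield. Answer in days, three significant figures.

387 days

Hydraulic gradient i = (125.01 − 120.95) / 766 = 4.06 / 766 = 0.005300
K = 0.175 cm/s × 864 = 151.2 m/d
q = Ki = 151.2 × 0.005300 = 0.8014 m/d
v_s = q/n_e = 0.8014/0.29 = 2.763 m/d
t = L / v = 1070 / 2.763 = 387.2 d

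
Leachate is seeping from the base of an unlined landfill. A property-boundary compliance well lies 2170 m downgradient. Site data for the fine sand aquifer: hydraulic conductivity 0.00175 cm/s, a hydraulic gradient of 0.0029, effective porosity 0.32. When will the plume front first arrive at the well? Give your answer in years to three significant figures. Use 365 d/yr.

K = 0.00175 cm/s × 864 = 1.512 m/d
Darcy flux q = K·i = 1.512 × 0.0029 = 0.004385 m/d
v = Ki/n = 1.512·0.0029/0.32 = 0.01370 m/d
t = L / v = 2170 / 0.01370 = 158400 d
   = 158400 / 365 = 434 yr

434 years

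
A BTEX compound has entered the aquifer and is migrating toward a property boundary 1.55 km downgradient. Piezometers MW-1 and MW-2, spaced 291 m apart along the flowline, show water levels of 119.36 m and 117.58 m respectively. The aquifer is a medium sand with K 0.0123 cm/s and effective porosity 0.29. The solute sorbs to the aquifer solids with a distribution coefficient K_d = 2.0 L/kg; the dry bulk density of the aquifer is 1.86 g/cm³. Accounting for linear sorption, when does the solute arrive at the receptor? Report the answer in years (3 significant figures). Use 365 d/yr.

262 years

Hydraulic gradient i = (119.36 − 117.58) / 291 = 1.78 / 291 = 0.006117
K = 0.0123 cm/s × 864 = 10.63 m/d
Darcy flux q = K·i = 10.63 × 0.006117 = 0.06500 m/d
v = Ki/n = 10.63·0.006117/0.29 = 0.2242 m/d
Retardation R = 1 + ρ_b·K_d/n = 1 + 1.86×2.0/0.29 = 13.83
Contaminant velocity v_c = v/R = 0.2242/13.83 = 0.01621 m/d
L = 1.55 km = 1550 m
t = L/v_c = 1550/0.01621 = 95620 d
   = 95620/365 = 262 yr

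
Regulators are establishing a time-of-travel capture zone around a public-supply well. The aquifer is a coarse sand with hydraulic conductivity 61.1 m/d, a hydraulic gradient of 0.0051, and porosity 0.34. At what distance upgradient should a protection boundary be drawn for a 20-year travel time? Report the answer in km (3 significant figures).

Specific discharge q = 61.1 × 0.0051 = 0.3116 m/d
Seepage velocity v = q / n = 0.3116 / 0.34 = 0.9165 m/d
T = 20 yr × 365 = 7300 d
L = v × T = 0.9165 × 7300 = 6690 m
   = 6.69 km

6.69 km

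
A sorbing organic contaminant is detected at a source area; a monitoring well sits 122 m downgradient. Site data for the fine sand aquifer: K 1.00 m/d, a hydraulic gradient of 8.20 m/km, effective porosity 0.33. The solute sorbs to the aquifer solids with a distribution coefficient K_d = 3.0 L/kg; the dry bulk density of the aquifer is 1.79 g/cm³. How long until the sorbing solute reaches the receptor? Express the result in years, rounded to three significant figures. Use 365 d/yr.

Specific discharge q = 1.00 × 0.0082 = 0.008200 m/d
Seepage velocity v = q / n = 0.008200 / 0.33 = 0.02485 m/d
Retardation R = 1 + ρ_b·K_d/n = 1 + 1.79×3.0/0.33 = 17.27
Contaminant velocity v_c = v/R = 0.02485/17.27 = 0.001439 m/d
t = L/v_c = 122/0.001439 = 84800 d
   = 84800/365 = 232 yr

232 years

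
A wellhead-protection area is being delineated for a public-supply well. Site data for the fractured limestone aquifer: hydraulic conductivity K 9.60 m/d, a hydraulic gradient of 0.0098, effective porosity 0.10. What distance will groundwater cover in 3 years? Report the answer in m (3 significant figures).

1030 m

Specific discharge q = 9.60 × 0.0098 = 0.09408 m/d
Seepage velocity v = q / n = 0.09408 / 0.10 = 0.9408 m/d
T = 3 yr × 365 = 1095 d
L = v × T = 0.9408 × 1095 = 1030 m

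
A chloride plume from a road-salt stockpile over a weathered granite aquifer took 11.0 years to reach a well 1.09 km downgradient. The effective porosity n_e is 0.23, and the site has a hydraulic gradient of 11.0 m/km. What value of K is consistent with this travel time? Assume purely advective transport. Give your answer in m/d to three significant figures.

t = 11.0 years = 4015 d
L = 1.09 km = 1090 m
v = L / t = 1090 / 4015 = 0.2715 m/d
K = v · n / i = 0.2715 × 0.23 / 0.011 = 5.68 m/d

5.68 m/d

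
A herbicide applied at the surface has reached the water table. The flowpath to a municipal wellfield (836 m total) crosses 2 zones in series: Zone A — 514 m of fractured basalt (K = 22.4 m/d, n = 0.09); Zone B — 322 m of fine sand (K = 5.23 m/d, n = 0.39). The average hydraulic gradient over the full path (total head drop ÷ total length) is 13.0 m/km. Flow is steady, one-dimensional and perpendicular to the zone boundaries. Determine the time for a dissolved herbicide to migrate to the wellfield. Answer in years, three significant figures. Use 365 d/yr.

Steady 1-D flow in series ⇒ the Darcy flux q is identical in every zone and the zone head losses add (resistances L/K in series).
Σ(L/K) = 514/22.4 + 322/5.23 = 22.95 + 61.57 = 84.51 d
K_eq = L_total / Σ(L/K) = 836 / 84.51 = 9.892 m/d
q = K_eq · i = 9.892 × 0.013 = 0.1286 m/d (same in every zone)
Zone A: v = q/n = 0.1286/0.09 = 1.429 m/d → t_A = 514/1.429 = 359.7 d
Zone B: v = q/n = 0.1286/0.39 = 0.3297 m/d → t_B = 322/0.3297 = 976.6 d
Total t = 359.7 + 976.6 = 1336 d
   = 1336 / 365 = 3.66 yr

3.66 years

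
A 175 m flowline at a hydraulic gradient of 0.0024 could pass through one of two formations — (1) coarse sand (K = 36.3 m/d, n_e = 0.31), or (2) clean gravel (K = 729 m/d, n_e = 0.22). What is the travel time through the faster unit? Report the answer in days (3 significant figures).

22.0 days

Unit 1 (coarse sand): v = 36.3×0.0024/0.31 = 0.2810 m/d, t = 175/0.2810 = 622.7 d
Unit 2 (clean gravel): v = 729×0.0024/0.22 = 7.953 m/d, t = 175/7.953 = 22.01 d
Faster unit: t = 22.0 d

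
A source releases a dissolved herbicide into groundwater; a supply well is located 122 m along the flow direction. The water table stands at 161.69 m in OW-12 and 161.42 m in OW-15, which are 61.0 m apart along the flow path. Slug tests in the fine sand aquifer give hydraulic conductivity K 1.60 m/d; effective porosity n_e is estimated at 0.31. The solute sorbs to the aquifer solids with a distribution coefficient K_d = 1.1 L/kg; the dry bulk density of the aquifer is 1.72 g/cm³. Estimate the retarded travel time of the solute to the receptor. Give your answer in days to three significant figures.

Hydraulic gradient i = (161.69 − 161.42) / 61.0 = 0.27 / 61.0 = 0.004426
Specific discharge q = 1.60 × 0.004426 = 0.007082 m/d
Average linear velocity = 0.007082 / 0.31 = 0.02285 m/d
Retardation R = 1 + ρ_b·K_d/n = 1 + 1.72×1.1/0.31 = 7.103
Contaminant velocity v_c = v/R = 0.02285/7.103 = 0.003216 m/d
t = L/v_c = 122/0.003216 = 37930 d

37900 days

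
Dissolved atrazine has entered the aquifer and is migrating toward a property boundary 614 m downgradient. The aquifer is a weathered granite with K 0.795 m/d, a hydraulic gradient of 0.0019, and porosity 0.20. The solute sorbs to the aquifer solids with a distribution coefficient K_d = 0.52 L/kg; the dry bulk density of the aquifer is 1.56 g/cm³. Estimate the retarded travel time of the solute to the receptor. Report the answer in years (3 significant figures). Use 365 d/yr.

1130 years

q = Ki = 0.795 × 0.0019 = 0.001511 m/d
v_s = q/n_e = 0.001511/0.20 = 0.007553 m/d
Retardation R = 1 + ρ_b·K_d/n = 1 + 1.56×0.52/0.20 = 5.056
Contaminant velocity v_c = v/R = 0.007553/5.056 = 0.001494 m/d
t = L/v_c = 614/0.001494 = 411000 d
   = 411000/365 = 1130 yr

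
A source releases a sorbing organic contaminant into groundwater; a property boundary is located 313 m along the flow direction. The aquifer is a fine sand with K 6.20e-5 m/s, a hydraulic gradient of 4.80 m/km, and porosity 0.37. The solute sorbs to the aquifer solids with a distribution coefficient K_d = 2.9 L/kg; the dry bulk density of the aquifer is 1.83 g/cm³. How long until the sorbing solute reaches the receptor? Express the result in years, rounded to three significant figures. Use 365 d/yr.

K = 6.20e-5 m/s × 86400 s/d = 5.357 m/d
Specific discharge q = 5.357 × 0.0048 = 0.02571 m/d
Average linear velocity = 0.02571 / 0.37 = 0.06949 m/d
Retardation R = 1 + ρ_b·K_d/n = 1 + 1.83×2.9/0.37 = 15.34
Contaminant velocity v_c = v/R = 0.06949/15.34 = 0.004529 m/d
t = L/v_c = 313/0.004529 = 69110 d
   = 69110/365 = 189 yr

189 years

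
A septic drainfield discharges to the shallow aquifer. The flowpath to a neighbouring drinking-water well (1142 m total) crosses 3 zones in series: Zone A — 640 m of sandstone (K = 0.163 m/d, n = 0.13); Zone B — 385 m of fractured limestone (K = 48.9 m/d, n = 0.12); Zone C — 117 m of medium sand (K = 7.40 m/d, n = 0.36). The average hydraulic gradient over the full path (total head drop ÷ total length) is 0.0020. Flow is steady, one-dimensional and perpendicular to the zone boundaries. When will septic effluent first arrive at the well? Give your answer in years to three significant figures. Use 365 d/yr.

813 years

Steady 1-D flow in series ⇒ the Darcy flux q is identical in every zone and the zone head losses add (resistances L/K in series).
Σ(L/K) = 640/0.163 + 385/48.9 + 117/7.40 = 3926 + 7.873 + 15.81 = 3950 d
K_eq = L_total / Σ(L/K) = 1142 / 3950 = 0.2891 m/d
q = K_eq · i = 0.2891 × 0.0020 = 5.782e-4 m/d (same in every zone)
Zone A: v = q/n = 5.782e-4/0.13 = 0.004448 m/d → t_A = 640/0.004448 = 143900 d
Zone B: v = q/n = 5.782e-4/0.12 = 0.004818 m/d → t_B = 385/0.004818 = 79900 d
Zone C: v = q/n = 5.782e-4/0.36 = 0.001606 m/d → t_C = 117/0.001606 = 72840 d
Total t = 143900 + 79900 + 72840 = 296600 d
   = 296600 / 365 = 813 yr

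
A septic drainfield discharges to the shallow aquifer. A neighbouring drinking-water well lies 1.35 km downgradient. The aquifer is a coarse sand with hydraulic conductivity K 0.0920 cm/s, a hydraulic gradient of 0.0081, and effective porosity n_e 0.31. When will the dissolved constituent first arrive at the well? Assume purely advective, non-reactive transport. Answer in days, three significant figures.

K = 0.0920 cm/s × 864 = 79.49 m/d
Darcy flux q = K·i = 79.49 × 0.0081 = 0.6439 m/d
v = Ki/n = 79.49·0.0081/0.31 = 2.077 m/d
L = 1.35 km = 1350 m
t = L / v = 1350 / 2.077 = 650.0 d

650 days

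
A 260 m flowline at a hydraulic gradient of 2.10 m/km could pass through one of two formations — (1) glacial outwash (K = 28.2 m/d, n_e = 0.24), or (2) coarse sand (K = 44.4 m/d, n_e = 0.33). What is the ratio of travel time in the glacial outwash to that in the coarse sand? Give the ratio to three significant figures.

1.15

Unit 1 (glacial outwash): v = 28.2×0.0021/0.24 = 0.2468 m/d, t = 260/0.2468 = 1054 d
Unit 2 (coarse sand): v = 44.4×0.0021/0.33 = 0.2825 m/d, t = 260/0.2825 = 920.2 d
t(glacial outwash) / t(coarse sand) = 1054/920.2 = 1.15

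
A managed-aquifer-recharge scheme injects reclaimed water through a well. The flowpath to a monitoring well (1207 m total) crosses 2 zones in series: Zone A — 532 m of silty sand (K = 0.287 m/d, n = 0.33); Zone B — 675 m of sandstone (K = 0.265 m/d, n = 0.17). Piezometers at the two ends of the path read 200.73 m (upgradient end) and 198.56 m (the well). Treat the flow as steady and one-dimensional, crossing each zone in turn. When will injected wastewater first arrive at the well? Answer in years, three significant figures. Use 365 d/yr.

Total head drop ΔH = 200.73 − 198.56 = 2.17 m
Continuity: the same q passes through each zone, so ΔH = q·Σ(L_j/K_j) — the zones act as resistances in series.
Σ(L/K) = 532/0.287 + 675/0.265 = 1854 + 2547 = 4401 d
q = ΔH / Σ(L/K) = 2.17 / 4401 = 4.931e-4 m/d (same in every zone)
Zone A: v = q/n = 4.931e-4/0.33 = 0.001494 m/d → t_A = 532/0.001494 = 356000 d
Zone B: v = q/n = 4.931e-4/0.17 = 0.002901 m/d → t_B = 675/0.002901 = 232700 d
Total t = 356000 + 232700 = 588800 d
   = 588800 / 365 = 1610 yr

1610 years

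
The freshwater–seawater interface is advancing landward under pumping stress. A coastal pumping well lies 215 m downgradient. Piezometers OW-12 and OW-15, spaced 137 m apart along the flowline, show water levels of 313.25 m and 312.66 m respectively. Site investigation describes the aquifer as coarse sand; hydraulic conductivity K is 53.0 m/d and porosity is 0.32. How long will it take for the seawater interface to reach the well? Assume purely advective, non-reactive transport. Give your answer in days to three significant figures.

301 days

Hydraulic gradient i = (313.25 − 312.66) / 137 = 0.59 / 137 = 0.004307
Specific discharge q = 53.0 × 0.004307 = 0.2282 m/d
v_s = q/n_e = 0.2282/0.32 = 0.7133 m/d
t = L / v = 215 / 0.7133 = 301.4 d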